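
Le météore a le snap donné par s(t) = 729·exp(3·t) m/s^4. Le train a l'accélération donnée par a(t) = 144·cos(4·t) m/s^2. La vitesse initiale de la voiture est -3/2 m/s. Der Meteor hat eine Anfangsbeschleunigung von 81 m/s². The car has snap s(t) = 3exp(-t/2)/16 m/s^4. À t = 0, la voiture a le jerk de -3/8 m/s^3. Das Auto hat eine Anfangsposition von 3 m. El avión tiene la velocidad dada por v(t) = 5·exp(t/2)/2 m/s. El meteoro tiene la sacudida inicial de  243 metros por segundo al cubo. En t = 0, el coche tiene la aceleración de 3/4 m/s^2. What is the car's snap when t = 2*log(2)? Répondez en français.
De l'équation du snap s(t) = 3·exp(-t/2)/16, nous substituons t = 2*log(2) pour obtenir s = 3/32.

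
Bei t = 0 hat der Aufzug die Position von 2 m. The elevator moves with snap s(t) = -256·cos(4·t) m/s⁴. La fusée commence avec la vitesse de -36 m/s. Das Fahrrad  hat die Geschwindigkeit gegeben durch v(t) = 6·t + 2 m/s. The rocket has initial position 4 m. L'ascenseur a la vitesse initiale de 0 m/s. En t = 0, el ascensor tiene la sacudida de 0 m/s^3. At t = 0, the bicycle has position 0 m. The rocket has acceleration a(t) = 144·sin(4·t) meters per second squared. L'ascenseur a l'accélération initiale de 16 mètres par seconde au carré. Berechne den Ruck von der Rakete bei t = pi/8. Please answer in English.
We must differentiate our acceleration equation a(t) = 144·sin(4·t) 1 time. Differentiating acceleration, we get jerk: j(t) = 576·cos(4·t). From the given jerk equation j(t) = 576·cos(4·t), we substitute t = pi/8 to get j = 0.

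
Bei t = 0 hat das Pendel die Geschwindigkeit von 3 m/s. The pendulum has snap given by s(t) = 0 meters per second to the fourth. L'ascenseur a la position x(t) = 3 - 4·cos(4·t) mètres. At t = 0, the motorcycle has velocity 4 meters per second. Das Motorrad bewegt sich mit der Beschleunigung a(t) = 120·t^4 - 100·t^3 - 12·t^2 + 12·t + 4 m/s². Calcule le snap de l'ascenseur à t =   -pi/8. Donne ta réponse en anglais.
Starting from position x(t) = 3 - 4·cos(4·t), we take 4 derivatives. Differentiating position, we get velocity: v(t) = 16·sin(4·t). The derivative of velocity gives acceleration: a(t) = 64·cos(4·t). Taking d/dt of a(t), we find j(t) = -256·sin(4·t). The derivative of jerk gives snap: s(t) = -1024·cos(4·t). We have snap s(t) = -1024·cos(4·t). Substituting t = -pi/8: s(-pi/8) = 0.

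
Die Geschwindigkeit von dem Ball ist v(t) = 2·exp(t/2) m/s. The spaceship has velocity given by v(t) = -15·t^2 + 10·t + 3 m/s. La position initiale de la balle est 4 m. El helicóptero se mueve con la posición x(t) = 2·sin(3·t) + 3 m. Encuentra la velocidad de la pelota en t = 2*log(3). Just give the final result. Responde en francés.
À t = 2*log(3), v = 6.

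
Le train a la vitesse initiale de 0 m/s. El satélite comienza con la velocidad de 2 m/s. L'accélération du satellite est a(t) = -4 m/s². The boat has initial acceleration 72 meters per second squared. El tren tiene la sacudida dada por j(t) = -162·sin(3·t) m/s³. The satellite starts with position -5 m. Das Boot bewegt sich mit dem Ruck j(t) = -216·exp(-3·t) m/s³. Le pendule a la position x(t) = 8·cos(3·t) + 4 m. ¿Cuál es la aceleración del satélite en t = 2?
Tenemos la aceleración a(t) = -4. Sustituyendo t = 2: a(2) = -4.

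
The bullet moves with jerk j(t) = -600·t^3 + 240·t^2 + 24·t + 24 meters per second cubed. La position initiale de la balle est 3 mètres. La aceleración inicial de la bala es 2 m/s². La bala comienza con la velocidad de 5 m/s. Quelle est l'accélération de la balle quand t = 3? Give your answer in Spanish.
Debemos encontrar la integral de nuestra ecuación de la sacudida j(t) = -600·t^3 + 240·t^2 + 24·t + 24 1 vez. Tomando ∫j(t)dt y aplicando a(0) = 2, encontramos a(t) = -150·t^4 + 80·t^3 + 12·t^2 + 24·t + 2. Tenemos la aceleración a(t) = -150·t^4 + 80·t^3 + 12·t^2 + 24·t + 2. Sustituyendo t = 3: a(3) = -9808.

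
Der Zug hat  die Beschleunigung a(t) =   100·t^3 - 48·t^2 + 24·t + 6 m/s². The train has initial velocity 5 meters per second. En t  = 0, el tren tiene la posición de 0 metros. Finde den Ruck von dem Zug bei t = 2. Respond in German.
Ausgehend von der Beschleunigung a(t) = 100·t^3 - 48·t^2 + 24·t + 6, nehmen wir 1 Ableitung. Mit d/dt von a(t) finden wir j(t) = 300·t^2 - 96·t + 24. Aus der Gleichung für den Ruck j(t) = 300·t^2 - 96·t + 24, setzen wir t = 2 ein und erhalten j = 1032.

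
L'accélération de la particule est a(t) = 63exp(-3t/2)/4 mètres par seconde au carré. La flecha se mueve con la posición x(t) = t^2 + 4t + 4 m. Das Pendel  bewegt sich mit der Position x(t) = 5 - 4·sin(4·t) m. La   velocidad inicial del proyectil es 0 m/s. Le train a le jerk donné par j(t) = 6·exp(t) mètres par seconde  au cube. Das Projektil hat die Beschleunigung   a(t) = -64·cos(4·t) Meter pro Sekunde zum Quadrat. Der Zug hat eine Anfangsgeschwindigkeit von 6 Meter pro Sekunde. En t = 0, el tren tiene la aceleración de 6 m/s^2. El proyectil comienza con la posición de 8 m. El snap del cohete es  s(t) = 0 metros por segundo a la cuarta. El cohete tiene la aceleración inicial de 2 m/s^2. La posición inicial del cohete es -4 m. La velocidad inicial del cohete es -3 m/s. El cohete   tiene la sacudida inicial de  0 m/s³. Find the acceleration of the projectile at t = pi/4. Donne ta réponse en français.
En utilisant a(t) = -64·cos(4·t) et en substituant t = pi/4, nous trouvons a = 64.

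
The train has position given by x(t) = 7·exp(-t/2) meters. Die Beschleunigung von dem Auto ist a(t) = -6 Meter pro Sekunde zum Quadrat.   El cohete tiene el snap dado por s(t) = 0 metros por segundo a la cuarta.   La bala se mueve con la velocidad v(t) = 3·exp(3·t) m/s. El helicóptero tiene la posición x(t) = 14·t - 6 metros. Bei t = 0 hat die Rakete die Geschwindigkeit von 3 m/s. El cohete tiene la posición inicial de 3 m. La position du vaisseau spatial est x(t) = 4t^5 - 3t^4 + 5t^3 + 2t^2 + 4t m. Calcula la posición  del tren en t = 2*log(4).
Usando x(t) = 7·exp(-t/2) y sustituyendo t = 2*log(4), encontramos x = 7/4.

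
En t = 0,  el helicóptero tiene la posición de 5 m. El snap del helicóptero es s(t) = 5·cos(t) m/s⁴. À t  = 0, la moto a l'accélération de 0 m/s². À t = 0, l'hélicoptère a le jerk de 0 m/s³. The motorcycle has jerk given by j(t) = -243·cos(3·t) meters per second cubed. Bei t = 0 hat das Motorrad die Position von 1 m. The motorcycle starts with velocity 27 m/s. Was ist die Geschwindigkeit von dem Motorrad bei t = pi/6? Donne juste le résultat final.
Bei t = pi/6, v = 0.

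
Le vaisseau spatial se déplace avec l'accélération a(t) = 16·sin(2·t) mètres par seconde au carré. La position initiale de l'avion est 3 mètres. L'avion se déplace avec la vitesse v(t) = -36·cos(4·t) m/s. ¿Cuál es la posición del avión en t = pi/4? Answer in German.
Wir müssen unsere Gleichung für die Geschwindigkeit v(t) = -36·cos(4·t) 1-mal integrieren. Die Stammfunktion von der Geschwindigkeit, mit x(0) = 3, ergibt die Position: x(t) = 3 - 9·sin(4·t). Wir haben die Position x(t) = 3 - 9·sin(4·t). Durch Einsetzen von t = pi/4: x(pi/4) = 3.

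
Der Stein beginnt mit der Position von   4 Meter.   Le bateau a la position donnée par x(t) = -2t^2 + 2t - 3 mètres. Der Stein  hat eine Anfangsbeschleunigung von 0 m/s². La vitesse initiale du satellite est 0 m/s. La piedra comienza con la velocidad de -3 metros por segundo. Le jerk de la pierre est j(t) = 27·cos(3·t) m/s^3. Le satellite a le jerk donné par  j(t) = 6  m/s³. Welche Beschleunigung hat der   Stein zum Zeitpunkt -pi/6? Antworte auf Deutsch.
Um dies zu lösen, müssen wir 1 Stammfunktion unserer Gleichung für den Ruck j(t) = 27·cos(3·t) finden. Die Stammfunktion von dem Ruck, mit a(0) = 0, ergibt die Beschleunigung: a(t) = 9·sin(3·t). Wir haben die Beschleunigung a(t) = 9·sin(3·t). Durch Einsetzen von t = -pi/6: a(-pi/6) = -9.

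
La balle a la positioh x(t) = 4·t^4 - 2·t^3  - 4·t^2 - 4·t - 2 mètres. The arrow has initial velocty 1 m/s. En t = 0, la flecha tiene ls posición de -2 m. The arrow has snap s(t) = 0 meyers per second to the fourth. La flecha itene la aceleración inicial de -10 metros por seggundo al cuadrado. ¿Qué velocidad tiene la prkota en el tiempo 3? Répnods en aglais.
To solve this, we need to take 1 derivative of our position equation x(t) = 4·t^4 - 2·t^3 - 4·t^2 - 4·t - 2. Differentiating position, we get velocity: v(t) = 16·t^3 - 6·t^2 - 8·t - 4. From the given velocity equation v(t) = 16·t^3 - 6·t^2 - 8·t - 4, we substitute t = 3 to get v = 350.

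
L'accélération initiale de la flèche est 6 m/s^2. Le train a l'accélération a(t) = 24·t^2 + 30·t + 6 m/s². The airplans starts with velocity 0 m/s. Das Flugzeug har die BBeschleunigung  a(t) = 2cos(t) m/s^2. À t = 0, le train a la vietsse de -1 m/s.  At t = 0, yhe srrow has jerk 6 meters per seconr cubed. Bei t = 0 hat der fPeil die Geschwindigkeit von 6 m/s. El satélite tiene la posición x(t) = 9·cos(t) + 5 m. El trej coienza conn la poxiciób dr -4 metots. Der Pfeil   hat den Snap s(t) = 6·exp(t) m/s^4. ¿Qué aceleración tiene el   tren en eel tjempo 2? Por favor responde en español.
De la ecuación de la aceleración a(t) = 24·t^2 + 30·t + 6, sustituimos t = 2 para obtener a = 162.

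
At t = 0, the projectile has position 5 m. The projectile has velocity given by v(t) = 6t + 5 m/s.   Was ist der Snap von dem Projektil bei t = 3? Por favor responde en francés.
Nous devons dériver notre équation de la vitesse v(t) = 6·t + 5 3 fois. En dérivant la vitesse, nous obtenons l'accélération: a(t) = 6. En dérivant l'accélération, nous obtenons le jerk: j(t) = 0. En prenant d/dt de j(t), nous trouvons s(t) = 0. De l'équation du snap s(t) = 0, nous substituons t = 3 pour obtenir s = 0.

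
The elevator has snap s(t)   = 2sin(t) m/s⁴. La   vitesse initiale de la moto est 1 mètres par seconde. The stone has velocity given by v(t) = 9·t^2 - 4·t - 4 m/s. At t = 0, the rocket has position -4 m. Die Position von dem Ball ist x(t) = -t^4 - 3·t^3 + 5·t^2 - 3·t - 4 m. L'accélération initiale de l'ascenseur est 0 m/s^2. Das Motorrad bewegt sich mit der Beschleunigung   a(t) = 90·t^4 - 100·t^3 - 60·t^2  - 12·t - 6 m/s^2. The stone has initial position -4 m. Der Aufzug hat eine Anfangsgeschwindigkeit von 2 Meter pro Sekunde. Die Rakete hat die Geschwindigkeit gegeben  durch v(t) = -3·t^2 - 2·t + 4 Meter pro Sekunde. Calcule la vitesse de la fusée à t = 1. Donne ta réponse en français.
En utilisant v(t) = -3·t^2 - 2·t + 4 et en substituant t = 1, nous trouvons v = -1.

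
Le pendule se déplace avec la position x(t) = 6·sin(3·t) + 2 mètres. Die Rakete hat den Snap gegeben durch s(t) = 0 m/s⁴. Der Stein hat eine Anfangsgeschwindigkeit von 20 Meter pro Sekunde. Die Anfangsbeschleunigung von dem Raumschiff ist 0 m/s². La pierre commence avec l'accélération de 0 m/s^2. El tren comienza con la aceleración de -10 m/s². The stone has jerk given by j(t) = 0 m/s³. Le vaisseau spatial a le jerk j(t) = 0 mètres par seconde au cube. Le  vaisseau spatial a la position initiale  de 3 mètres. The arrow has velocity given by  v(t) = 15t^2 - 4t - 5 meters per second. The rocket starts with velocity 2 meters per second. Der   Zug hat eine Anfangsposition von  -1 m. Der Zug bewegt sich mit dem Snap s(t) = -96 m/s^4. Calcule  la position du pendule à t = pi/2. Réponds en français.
De l'équation de la position x(t) = 6·sin(3·t) + 2, nous substituons t = pi/2 pour obtenir x = -4.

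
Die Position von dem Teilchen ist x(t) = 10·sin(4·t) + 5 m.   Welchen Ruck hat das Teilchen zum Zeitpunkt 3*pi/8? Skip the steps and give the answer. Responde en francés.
j(3*pi/8) = 0.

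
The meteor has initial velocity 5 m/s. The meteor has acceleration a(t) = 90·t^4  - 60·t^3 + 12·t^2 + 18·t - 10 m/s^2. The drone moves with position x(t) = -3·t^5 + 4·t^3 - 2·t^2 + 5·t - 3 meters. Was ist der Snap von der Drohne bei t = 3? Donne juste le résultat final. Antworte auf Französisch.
La réponse est -1080.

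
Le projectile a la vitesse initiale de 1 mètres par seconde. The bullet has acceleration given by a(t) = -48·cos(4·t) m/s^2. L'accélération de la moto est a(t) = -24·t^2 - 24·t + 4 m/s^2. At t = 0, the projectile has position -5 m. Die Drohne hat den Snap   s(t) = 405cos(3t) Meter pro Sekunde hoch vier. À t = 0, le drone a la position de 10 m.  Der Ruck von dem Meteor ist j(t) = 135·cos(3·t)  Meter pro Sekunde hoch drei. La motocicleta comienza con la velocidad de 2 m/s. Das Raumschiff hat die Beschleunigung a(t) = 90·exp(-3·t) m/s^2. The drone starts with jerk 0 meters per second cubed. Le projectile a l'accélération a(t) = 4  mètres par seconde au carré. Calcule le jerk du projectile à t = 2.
En partant de l'accélération a(t) = 4, nous prenons 1 dérivée. En dérivant l'accélération, nous obtenons le jerk: j(t) = 0. Nous avons le jerk j(t) = 0. En substituant t = 2: j(2) = 0.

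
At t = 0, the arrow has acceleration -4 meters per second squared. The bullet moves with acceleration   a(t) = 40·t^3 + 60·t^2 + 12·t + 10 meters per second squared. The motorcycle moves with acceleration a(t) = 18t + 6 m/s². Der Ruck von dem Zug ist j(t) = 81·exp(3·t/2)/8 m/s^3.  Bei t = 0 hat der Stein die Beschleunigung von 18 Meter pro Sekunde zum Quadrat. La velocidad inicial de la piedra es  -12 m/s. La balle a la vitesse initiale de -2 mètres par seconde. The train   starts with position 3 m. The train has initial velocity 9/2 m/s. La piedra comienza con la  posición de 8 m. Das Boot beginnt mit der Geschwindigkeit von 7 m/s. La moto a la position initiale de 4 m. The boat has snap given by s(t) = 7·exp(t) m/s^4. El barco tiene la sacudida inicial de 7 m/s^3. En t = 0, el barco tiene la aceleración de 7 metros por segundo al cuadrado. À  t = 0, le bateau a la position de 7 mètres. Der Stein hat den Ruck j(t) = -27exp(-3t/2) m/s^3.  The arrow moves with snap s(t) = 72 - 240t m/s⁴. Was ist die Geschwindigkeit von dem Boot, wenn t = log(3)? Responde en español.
Para resolver esto, necesitamos tomar 3 integrales de nuestra ecuación del snap s(t) = 7·exp(t). Integrando el snap y usando la condición inicial j(0) = 7, obtenemos j(t) = 7·exp(t). Tomando ∫j(t)dt y aplicando a(0) = 7, encontramos a(t) = 7·exp(t). La integral de la aceleración, con v(0) = 7, da la velocidad: v(t) = 7·exp(t). Usando v(t) = 7·exp(t) y sustituyendo t = log(3), encontramos v = 21.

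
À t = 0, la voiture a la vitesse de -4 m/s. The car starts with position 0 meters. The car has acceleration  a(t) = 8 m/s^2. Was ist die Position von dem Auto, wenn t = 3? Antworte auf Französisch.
Nous devons intégrer notre équation de l'accélération a(t) = 8 2 fois. L'intégrale de l'accélération, avec v(0) = -4, donne la vitesse: v(t) = 8·t - 4. La primitive de la vitesse, avec x(0) = 0, donne la position: x(t) = 4·t^2 - 4·t. Nous avons la position x(t) = 4·t^2 - 4·t. En substituant t = 3: x(3) = 24.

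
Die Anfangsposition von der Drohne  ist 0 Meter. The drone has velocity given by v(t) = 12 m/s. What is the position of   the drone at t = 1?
Starting from velocity v(t) = 12, we take 1 antiderivative. Integrating velocity and using the initial condition x(0) = 0, we get x(t) = 12·t. We have position x(t) = 12·t. Substituting t = 1: x(1) = 12.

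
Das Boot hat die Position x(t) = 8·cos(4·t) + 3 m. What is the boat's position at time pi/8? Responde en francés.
De l'équation de la position x(t) = 8·cos(4·t) + 3, nous substituons t = pi/8 pour obtenir x = 3.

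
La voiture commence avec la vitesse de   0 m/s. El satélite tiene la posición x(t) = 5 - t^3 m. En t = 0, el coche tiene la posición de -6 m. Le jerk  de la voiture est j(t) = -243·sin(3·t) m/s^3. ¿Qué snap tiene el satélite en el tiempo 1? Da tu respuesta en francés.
Pour résoudre ceci, nous devons prendre 4 dérivées de notre équation de la position x(t) = 5 - t^3. En dérivant la position, nous obtenons la vitesse: v(t) = -3·t^2. En dérivant la vitesse, nous obtenons l'accélération: a(t) = -6·t. En prenant d/dt de a(t), nous trouvons j(t) = -6. En prenant d/dt de j(t), nous trouvons s(t) = 0. Nous avons le snap s(t) = 0. En substituant t = 1: s(1) = 0.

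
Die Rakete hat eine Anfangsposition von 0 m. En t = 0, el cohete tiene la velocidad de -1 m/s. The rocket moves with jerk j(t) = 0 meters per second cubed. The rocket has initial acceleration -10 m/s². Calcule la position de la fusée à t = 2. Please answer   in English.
We must find the antiderivative of our jerk equation j(t) = 0 3 times. The integral of jerk, with a(0) = -10, gives acceleration: a(t) = -10. Integrating acceleration and using the initial condition v(0) = -1, we get v(t) = -10·t - 1. The integral of velocity is position. Using x(0) = 0, we get x(t) = -5·t^2 - t. We have position x(t) = -5·t^2 - t. Substituting t = 2: x(2) = -22.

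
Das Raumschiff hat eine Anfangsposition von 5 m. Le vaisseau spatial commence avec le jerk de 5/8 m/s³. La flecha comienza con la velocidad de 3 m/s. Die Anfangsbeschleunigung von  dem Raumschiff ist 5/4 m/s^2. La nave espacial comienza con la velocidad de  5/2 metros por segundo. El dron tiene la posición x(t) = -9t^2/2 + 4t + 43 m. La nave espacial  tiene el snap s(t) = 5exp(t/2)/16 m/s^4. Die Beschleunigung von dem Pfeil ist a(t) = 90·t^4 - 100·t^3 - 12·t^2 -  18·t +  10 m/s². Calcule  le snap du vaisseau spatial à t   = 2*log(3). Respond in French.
En utilisant s(t) = 5·exp(t/2)/16 et en substituant t = 2*log(3), nous trouvons s = 15/16.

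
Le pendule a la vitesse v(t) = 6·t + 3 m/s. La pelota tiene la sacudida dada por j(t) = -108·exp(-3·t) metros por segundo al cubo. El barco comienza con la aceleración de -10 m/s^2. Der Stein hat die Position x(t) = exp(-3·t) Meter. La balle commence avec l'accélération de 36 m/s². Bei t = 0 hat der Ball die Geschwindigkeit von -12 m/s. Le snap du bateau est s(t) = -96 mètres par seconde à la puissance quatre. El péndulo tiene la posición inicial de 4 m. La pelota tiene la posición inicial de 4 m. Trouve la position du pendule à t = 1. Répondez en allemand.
Ausgehend von der Geschwindigkeit v(t) = 6·t + 3, nehmen wir 1 Integral. Durch Integration von der Geschwindigkeit und Verwendung der Anfangsbedingung x(0) = 4, erhalten wir x(t) = 3·t^2 + 3·t + 4. Aus der Gleichung für die Position x(t) = 3·t^2 + 3·t + 4, setzen wir t = 1 ein und erhalten x = 10.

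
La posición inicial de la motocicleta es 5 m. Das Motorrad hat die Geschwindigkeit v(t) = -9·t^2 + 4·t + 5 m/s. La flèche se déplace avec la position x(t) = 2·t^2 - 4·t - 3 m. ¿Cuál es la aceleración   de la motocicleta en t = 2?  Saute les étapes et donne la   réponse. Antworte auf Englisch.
The answer is -32.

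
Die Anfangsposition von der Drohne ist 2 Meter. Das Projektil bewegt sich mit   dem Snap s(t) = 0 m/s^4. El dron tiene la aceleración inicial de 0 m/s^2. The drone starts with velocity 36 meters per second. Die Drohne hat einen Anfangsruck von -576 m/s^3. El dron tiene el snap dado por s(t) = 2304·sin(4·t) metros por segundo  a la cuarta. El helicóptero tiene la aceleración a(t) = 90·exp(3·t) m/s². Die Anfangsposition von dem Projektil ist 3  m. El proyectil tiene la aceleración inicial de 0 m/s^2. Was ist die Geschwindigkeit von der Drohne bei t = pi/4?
Wir müssen unsere Gleichung für den Snap s(t) = 2304·sin(4·t) 3-mal integrieren. Durch Integration von dem Snap und Verwendung der Anfangsbedingung j(0) = -576, erhalten wir j(t) = -576·cos(4·t). Mit ∫j(t)dt und Anwendung von a(0) = 0, finden wir a(t) = -144·sin(4·t). Die Stammfunktion von der Beschleunigung ist die Geschwindigkeit. Mit v(0) = 36 erhalten wir v(t) = 36·cos(4·t). Aus der Gleichung für die Geschwindigkeit v(t) = 36·cos(4·t), setzen wir t = pi/4 ein und erhalten v = -36.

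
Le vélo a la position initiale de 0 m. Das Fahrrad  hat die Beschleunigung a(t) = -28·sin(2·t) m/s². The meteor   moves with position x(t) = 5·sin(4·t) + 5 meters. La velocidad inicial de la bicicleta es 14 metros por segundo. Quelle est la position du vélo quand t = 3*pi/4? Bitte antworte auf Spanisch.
Necesitamos integrar nuestra ecuación de la aceleración a(t) = -28·sin(2·t) 2 veces. La integral de la aceleración, con v(0) = 14, da la velocidad: v(t) = 14·cos(2·t). La integral de la velocidad, con x(0) = 0, da la posición: x(t) = 7·sin(2·t). De la ecuación de la posición x(t) = 7·sin(2·t), sustituimos t = 3*pi/4 para obtener x = -7.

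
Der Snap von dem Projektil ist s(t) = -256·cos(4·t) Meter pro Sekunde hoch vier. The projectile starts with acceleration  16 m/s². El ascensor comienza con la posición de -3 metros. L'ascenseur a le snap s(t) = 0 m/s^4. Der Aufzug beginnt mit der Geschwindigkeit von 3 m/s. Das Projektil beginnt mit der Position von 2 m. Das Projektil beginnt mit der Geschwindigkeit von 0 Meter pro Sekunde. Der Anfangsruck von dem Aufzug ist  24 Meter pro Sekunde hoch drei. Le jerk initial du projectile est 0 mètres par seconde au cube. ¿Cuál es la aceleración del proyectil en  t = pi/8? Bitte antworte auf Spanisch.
Necesitamos integrar nuestra ecuación del snap s(t) = -256·cos(4·t) 2 veces. Integrando el snap y usando la condición inicial j(0) = 0, obtenemos j(t) = -64·sin(4·t). Integrando la sacudida y usando la condición inicial a(0) = 16, obtenemos a(t) = 16·cos(4·t). Usando a(t) = 16·cos(4·t) y sustituyendo t = pi/8, encontramos a = 0.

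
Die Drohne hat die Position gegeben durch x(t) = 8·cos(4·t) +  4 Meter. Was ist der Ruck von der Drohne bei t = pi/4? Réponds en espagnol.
Partiendo de la posición x(t) = 8·cos(4·t) + 4, tomamos 3 derivadas. Tomando d/dt de x(t), encontramos v(t) = -32·sin(4·t). La derivada de la velocidad da la aceleración: a(t) = -128·cos(4·t). La derivada de la aceleración da la sacudida: j(t) = 512·sin(4·t). Usando j(t) = 512·sin(4·t) y sustituyendo t = pi/4, encontramos j = 0.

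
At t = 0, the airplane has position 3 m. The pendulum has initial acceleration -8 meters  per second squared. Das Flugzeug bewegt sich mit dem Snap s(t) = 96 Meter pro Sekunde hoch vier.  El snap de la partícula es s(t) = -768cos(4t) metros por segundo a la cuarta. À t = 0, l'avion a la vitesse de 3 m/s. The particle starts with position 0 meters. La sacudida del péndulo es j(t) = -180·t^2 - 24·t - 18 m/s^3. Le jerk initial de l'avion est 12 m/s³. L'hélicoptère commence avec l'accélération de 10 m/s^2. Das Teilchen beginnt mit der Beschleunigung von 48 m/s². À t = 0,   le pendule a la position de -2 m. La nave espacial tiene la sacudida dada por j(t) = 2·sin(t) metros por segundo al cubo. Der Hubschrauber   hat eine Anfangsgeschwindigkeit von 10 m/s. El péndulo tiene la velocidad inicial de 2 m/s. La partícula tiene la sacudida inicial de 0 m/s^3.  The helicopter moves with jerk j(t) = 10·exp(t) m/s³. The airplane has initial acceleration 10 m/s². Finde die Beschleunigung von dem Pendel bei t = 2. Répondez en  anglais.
We must find the antiderivative of our jerk equation j(t) = -180·t^2 - 24·t - 18 1 time. Finding the antiderivative of j(t) and using a(0) = -8: a(t) = -60·t^3 - 12·t^2 - 18·t - 8. From the given acceleration equation a(t) = -60·t^3 - 12·t^2 - 18·t - 8, we substitute t = 2 to get a = -572.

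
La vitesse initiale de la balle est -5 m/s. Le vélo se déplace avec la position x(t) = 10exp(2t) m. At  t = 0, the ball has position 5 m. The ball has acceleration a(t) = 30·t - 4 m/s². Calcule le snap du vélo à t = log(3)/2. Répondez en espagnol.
Para resolver esto, necesitamos tomar 4 derivadas de nuestra ecuación de la posición x(t) = 10·exp(2·t). Tomando d/dt de x(t), encontramos v(t) = 20·exp(2·t). Derivando la velocidad, obtenemos la aceleración: a(t) = 40·exp(2·t). Tomando d/dt de a(t), encontramos j(t) = 80·exp(2·t). Derivando la sacudida, obtenemos el snap: s(t) = 160·exp(2·t). Usando s(t) = 160·exp(2·t) y sustituyendo t = log(3)/2, encontramos s = 480.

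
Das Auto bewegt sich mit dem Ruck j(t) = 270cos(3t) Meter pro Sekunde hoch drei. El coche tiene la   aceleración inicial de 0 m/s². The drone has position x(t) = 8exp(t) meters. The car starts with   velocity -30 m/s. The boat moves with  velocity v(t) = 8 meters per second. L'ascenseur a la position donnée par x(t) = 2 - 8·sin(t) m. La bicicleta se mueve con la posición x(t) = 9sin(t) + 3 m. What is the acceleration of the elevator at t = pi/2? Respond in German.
Um dies zu lösen, müssen wir 2 Ableitungen unserer Gleichung für die Position x(t) = 2 - 8·sin(t) nehmen. Durch Ableiten von der Position erhalten wir die Geschwindigkeit: v(t) = -8·cos(t). Die Ableitung von der Geschwindigkeit ergibt die Beschleunigung: a(t) = 8·sin(t). Mit a(t) = 8·sin(t) und Einsetzen von t = pi/2, finden wir a = 8.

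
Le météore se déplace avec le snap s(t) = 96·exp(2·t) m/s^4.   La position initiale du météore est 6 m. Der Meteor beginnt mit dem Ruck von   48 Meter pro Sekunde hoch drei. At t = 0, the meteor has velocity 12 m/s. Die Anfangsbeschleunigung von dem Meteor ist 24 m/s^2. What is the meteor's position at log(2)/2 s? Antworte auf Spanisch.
Necesitamos integrar nuestra ecuación del snap s(t) = 96·exp(2·t) 4 veces. Integrando el snap y usando la condición inicial j(0) = 48, obtenemos j(t) = 48·exp(2·t). La antiderivada de la sacudida, con a(0) = 24, da la aceleración: a(t) = 24·exp(2·t). Integrando la aceleración y usando la condición inicial v(0) = 12, obtenemos v(t) = 12·exp(2·t). Integrando la velocidad y usando la condición inicial x(0) = 6, obtenemos x(t) = 6·exp(2·t). Usando x(t) = 6·exp(2·t) y sustituyendo t = log(2)/2, encontramos x = 12.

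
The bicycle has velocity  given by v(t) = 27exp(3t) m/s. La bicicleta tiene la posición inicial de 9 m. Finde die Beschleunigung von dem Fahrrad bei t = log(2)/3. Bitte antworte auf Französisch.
Pour résoudre ceci, nous devons prendre 1 dérivée de notre équation de la vitesse v(t) = 27·exp(3·t). En dérivant la vitesse, nous obtenons l'accélération: a(t) = 81·exp(3·t). De l'équation de l'accélération a(t) = 81·exp(3·t), nous substituons t = log(2)/3 pour obtenir a = 162.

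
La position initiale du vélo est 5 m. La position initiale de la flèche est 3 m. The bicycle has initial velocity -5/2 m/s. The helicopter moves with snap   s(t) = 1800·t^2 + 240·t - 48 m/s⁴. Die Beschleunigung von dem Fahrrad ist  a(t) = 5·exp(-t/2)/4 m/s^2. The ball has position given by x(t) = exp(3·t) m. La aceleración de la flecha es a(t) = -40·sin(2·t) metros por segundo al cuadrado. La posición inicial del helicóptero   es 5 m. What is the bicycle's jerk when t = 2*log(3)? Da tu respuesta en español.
Partiendo de la aceleración a(t) = 5·exp(-t/2)/4, tomamos 1 derivada. La derivada de la aceleración da la sacudida: j(t) = -5·exp(-t/2)/8. Tenemos la sacudida j(t) = -5·exp(-t/2)/8. Sustituyendo t = 2*log(3): j(2*log(3)) = -5/24.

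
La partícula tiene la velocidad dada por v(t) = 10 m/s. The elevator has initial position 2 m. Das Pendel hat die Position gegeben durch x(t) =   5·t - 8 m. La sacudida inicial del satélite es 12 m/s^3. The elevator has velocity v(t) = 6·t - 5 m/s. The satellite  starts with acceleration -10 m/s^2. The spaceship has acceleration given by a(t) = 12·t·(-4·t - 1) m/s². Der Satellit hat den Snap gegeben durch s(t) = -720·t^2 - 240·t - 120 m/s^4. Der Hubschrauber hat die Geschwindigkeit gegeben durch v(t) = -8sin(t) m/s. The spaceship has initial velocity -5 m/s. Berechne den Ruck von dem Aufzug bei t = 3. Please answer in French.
Pour résoudre ceci, nous devons prendre 2 dérivées de notre équation de la vitesse v(t) = 6·t - 5. La dérivée de la vitesse donne l'accélération: a(t) = 6. En prenant d/dt de a(t), nous trouvons j(t) = 0. En utilisant j(t) = 0 et en substituant t = 3, nous trouvons j = 0.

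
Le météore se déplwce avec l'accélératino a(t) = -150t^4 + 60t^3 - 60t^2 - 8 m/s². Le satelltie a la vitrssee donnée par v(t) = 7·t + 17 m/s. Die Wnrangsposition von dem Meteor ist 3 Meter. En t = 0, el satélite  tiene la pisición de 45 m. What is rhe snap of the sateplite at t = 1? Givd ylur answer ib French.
Nous devons dériver notre équation de la vitesse v(t) = 7·t + 17 3 fois. La dérivée de la vitesse donne l'accélération: a(t) = 7. La dérivée de l'accélération donne le jerk: j(t) = 0. En dérivant le jerk, nous obtenons le snap: s(t) = 0. Nous avons le snap s(t) = 0. En substituant t = 1: s(1) = 0.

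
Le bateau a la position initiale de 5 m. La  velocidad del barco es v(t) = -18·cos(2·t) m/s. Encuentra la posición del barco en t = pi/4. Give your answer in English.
We must find the antiderivative of our velocity equation v(t) = -18·cos(2·t) 1 time. The antiderivative of velocity is position. Using x(0) = 5, we get x(t) = 5 - 9·sin(2·t). We have position x(t) = 5 - 9·sin(2·t). Substituting t = pi/4: x(pi/4) = -4.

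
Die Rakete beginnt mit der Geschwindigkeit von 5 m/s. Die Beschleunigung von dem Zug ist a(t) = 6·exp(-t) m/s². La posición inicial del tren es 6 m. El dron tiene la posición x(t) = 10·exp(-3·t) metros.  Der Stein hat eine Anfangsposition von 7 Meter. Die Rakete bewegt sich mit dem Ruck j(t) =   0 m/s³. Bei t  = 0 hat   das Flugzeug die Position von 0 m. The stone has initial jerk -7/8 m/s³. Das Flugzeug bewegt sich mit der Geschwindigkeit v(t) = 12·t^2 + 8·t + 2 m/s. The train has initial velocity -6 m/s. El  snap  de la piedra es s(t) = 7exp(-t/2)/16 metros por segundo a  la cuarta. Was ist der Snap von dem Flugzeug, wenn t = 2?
Wir müssen unsere Gleichung für die Geschwindigkeit v(t) = 12·t^2 + 8·t + 2 3-mal ableiten. Mit d/dt von v(t) finden wir a(t) = 24·t + 8. Die Ableitung von der Beschleunigung ergibt den Ruck: j(t) = 24. Die Ableitung von dem Ruck ergibt den Snap: s(t) = 0. Mit s(t) = 0 und Einsetzen von t = 2, finden wir s = 0.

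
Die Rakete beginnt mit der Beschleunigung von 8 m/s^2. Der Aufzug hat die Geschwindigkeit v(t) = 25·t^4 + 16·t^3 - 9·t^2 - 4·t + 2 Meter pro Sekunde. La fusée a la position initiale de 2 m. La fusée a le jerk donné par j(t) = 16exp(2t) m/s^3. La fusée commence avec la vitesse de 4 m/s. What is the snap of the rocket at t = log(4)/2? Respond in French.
Pour résoudre ceci, nous devons prendre 1 dérivée de notre équation du jerk j(t) = 16·exp(2·t). En prenant d/dt de j(t), nous trouvons s(t) = 32·exp(2·t). Nous avons le snap s(t) = 32·exp(2·t). En substituant t = log(4)/2: s(log(4)/2) = 128.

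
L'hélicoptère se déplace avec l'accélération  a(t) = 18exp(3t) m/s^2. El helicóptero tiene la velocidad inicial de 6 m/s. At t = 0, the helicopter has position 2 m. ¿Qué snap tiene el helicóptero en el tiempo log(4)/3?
Debemos derivar nuestra ecuación de la aceleración a(t) = 18·exp(3·t) 2 veces. Derivando la aceleración, obtenemos la sacudida: j(t) = 54·exp(3·t). Derivando la sacudida, obtenemos el snap: s(t) = 162·exp(3·t). Tenemos el snap s(t) = 162·exp(3·t). Sustituyendo t = log(4)/3: s(log(4)/3) = 648.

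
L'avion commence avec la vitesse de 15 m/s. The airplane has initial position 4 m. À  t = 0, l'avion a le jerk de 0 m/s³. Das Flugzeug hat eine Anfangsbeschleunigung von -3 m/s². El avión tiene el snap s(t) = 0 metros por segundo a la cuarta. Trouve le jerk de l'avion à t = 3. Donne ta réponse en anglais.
To find the answer, we compute 1 antiderivative of s(t) = 0. Taking ∫s(t)dt and applying j(0) = 0, we find j(t) = 0. We have jerk j(t) = 0. Substituting t = 3: j(3) = 0.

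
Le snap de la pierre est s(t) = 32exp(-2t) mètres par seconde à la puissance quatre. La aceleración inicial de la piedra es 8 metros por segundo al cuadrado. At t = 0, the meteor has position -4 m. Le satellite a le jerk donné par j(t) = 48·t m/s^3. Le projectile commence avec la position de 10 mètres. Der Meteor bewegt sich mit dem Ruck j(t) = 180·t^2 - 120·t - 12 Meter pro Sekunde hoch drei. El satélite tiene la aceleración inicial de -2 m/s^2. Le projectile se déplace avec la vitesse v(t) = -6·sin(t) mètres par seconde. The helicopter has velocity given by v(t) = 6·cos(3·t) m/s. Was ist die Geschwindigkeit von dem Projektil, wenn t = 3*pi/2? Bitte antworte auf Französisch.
De l'équation de la vitesse v(t) = -6·sin(t), nous substituons t = 3*pi/2 pour obtenir v = 6.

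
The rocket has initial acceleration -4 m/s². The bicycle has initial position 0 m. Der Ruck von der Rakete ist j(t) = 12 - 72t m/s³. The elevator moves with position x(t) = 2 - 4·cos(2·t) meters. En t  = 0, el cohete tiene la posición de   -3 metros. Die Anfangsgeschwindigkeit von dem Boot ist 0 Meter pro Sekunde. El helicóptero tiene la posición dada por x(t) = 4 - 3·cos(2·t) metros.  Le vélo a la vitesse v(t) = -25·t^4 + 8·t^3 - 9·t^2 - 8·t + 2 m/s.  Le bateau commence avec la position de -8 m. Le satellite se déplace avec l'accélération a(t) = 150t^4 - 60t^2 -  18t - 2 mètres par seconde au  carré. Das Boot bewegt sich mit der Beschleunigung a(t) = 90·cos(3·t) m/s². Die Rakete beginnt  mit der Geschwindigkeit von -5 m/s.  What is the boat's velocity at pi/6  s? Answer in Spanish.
Para resolver esto, necesitamos tomar 1 antiderivada de nuestra ecuación de la aceleración a(t) = 90·cos(3·t). La integral de la aceleración es la velocidad. Usando v(0) = 0, obtenemos v(t) = 30·sin(3·t). De la ecuación de la velocidad v(t) = 30·sin(3·t), sustituimos t = pi/6 para obtener v = 30.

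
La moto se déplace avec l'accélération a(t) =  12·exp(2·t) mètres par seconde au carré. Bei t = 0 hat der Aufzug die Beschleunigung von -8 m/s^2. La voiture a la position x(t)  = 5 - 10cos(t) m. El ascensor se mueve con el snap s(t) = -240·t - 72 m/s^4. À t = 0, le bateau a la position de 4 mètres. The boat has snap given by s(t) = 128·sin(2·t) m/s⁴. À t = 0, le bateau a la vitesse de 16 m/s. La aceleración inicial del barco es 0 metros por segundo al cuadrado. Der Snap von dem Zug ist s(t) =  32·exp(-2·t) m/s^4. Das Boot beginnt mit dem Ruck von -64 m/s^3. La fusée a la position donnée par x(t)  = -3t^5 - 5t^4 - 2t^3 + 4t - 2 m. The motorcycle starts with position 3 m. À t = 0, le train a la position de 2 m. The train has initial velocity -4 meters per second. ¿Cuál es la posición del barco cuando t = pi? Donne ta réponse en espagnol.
Para resolver esto, necesitamos tomar 4 integrales de nuestra ecuación del snap s(t) = 128·sin(2·t). La antiderivada del snap, con j(0) = -64, da la sacudida: j(t) = -64·cos(2·t). Integrando la sacudida y usando la condición inicial a(0) = 0, obtenemos a(t) = -32·sin(2·t). Integrando la aceleración y usando la condición inicial v(0) = 16, obtenemos v(t) = 16·cos(2·t). Tomando ∫v(t)dt y aplicando x(0) = 4, encontramos x(t) = 8·sin(2·t) + 4. Tenemos la posición x(t) = 8·sin(2·t) + 4. Sustituyendo t = pi: x(pi) = 4.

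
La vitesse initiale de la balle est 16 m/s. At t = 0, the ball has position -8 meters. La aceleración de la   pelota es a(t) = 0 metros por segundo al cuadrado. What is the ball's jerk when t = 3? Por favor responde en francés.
Nous devons dériver notre équation de l'accélération a(t) = 0 1 fois. La dérivée de l'accélération donne le jerk: j(t) = 0. Nous avons le jerk j(t) = 0. En substituant t = 3: j(3) = 0.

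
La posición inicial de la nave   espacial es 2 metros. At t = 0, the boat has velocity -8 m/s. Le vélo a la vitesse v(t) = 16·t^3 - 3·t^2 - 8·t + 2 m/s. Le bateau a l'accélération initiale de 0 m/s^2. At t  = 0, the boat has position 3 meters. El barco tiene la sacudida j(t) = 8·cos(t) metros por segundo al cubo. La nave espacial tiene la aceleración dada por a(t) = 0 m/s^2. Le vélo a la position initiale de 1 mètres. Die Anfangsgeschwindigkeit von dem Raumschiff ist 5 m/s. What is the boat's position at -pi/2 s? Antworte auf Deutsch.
Um dies zu lösen, müssen wir 3 Stammfunktionen unserer Gleichung für den Ruck j(t) = 8·cos(t) finden. Durch Integration von dem Ruck und Verwendung der Anfangsbedingung a(0) = 0, erhalten wir a(t) = 8·sin(t). Durch Integration von der Beschleunigung und Verwendung der Anfangsbedingung v(0) = -8, erhalten wir v(t) = -8·cos(t). Das Integral von der Geschwindigkeit ist die Position. Mit x(0) = 3 erhalten wir x(t) = 3 - 8·sin(t). Wir haben die Position x(t) = 3 - 8·sin(t). Durch Einsetzen von t = -pi/2: x(-pi/2) = 11.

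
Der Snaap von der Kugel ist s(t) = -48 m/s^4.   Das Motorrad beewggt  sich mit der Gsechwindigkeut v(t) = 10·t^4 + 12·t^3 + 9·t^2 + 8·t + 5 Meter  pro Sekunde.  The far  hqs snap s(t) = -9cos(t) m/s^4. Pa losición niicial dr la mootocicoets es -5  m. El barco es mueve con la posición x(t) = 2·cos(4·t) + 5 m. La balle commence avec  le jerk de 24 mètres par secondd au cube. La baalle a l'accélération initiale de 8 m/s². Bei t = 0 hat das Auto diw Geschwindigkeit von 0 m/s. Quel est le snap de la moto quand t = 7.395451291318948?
Nous devons dériver notre équation de la vitesse v(t) = 10·t^4 + 12·t^3 + 9·t^2 + 8·t + 5 3 fois. En dérivant la vitesse, nous obtenons l'accélération: a(t) = 40·t^3 + 36·t^2 + 18·t + 8. En dérivant l'accélération, nous obtenons le jerk: j(t) = 120·t^2 + 72·t + 18. En prenant d/dt de j(t), nous trouvons s(t) = 240·t + 72. De l'équation du snap s(t) = 240·t + 72, nous substituons t = 7.395451291318948 pour obtenir s = 1846.90830991655.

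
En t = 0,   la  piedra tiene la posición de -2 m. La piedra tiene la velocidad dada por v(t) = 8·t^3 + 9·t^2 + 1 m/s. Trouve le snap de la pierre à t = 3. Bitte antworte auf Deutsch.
Ausgehend von der Geschwindigkeit v(t) = 8·t^3 + 9·t^2 + 1, nehmen wir 3 Ableitungen. Die Ableitung von der Geschwindigkeit ergibt die Beschleunigung: a(t) = 24·t^2 + 18·t. Mit d/dt von a(t) finden wir j(t) = 48·t + 18. Mit d/dt von j(t) finden wir s(t) = 48. Aus der Gleichung für den Snap s(t) = 48, setzen wir t = 3 ein und erhalten s = 48.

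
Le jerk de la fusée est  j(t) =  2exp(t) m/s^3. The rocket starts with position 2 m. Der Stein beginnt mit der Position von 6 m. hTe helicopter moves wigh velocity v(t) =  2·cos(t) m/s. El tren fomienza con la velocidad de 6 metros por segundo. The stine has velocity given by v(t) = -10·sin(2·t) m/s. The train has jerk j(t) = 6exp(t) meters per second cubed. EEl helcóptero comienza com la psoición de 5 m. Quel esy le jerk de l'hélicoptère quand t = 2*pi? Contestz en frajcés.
Pour résoudre ceci, nous devons prendre 2 dérivées de notre équation de la vitesse v(t) = 2·cos(t). En dérivant la vitesse, nous obtenons l'accélération: a(t) = -2·sin(t). En dérivant l'accélération, nous obtenons le jerk: j(t) = -2·cos(t). Nous avons le jerk j(t) = -2·cos(t). En substituant t = 2*pi: j(2*pi) = -2.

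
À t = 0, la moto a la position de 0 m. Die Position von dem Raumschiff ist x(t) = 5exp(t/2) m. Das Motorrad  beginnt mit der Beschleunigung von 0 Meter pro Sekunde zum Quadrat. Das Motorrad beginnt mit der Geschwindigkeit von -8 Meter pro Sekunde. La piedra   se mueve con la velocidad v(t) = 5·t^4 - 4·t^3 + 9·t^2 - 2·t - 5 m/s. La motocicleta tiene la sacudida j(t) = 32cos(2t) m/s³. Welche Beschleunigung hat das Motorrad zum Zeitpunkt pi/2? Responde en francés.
Pour résoudre ceci, nous devons prendre 1 intégrale de notre équation du jerk j(t) = 32·cos(2·t). L'intégrale du jerk, avec a(0) = 0, donne l'accélération: a(t) = 16·sin(2·t). De l'équation de l'accélération a(t) = 16·sin(2·t), nous substituons t = pi/2 pour obtenir a = 0.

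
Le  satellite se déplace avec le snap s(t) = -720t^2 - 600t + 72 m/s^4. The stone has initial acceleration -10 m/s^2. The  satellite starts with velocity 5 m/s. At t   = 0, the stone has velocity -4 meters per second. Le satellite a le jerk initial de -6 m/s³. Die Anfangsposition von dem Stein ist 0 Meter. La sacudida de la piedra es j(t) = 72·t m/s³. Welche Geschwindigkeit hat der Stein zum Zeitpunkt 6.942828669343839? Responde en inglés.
Starting from jerk j(t) = 72·t, we take 2 integrals. Taking ∫j(t)dt and applying a(0) = -10, we find a(t) = 36·t^2 - 10. The antiderivative of acceleration, with v(0) = -4, gives velocity: v(t) = 12·t^3 - 10·t - 4. Using v(t) = 12·t^3 - 10·t - 4 and substituting t = 6.942828669343839, we find v = 3942.54292099763.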